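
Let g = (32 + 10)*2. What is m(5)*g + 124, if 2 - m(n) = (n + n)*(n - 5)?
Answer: 292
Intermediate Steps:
m(n) = 2 - 2*n*(-5 + n) (m(n) = 2 - (n + n)*(n - 5) = 2 - 2*n*(-5 + n))
g = 84 (g = 42*2 = 84)
m(5)*g + 124 = (2 - 2*5² + 10*5)*84 + 124 = (2 - 2*25 + 50)*84 + 124 = (2 - 50 + 50)*84 + 124 = 2*84 + 124 = 168 + 124 = 292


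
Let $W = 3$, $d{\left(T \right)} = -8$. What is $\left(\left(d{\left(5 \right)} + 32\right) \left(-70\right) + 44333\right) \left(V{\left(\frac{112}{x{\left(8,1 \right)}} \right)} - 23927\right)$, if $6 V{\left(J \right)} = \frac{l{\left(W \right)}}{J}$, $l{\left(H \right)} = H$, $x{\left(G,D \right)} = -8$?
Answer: $- \frac{28575675921}{28} \approx -1.0206 \cdot 10^{9}$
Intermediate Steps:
$V{\left(J \right)} = \frac{1}{2 J}$ ($V{\left(J \right)} = \frac{3 \frac{1}{J}}{6} = \frac{1}{2 J}$)
$\left(\left(d{\left(5 \right)} + 32\right) \left(-70\right) + 44333\right) \left(V{\left(\frac{112}{x{\left(8,1 \right)}} \right)} - 23927\right) = \left(\left(-8 + 32\right) \left(-70\right) + 44333\right) \left(\frac{1}{2 \frac{112}{-8}} - 23927\right) = \left(24 \left(-70\right) + 44333\right) \left(\frac{1}{2 \cdot 112 \left(- \frac{1}{8}\right)} - 23927\right) = \left(-1680 + 44333\right) \left(\frac{1}{2 \left(-14\right)} - 23927\right) = 42653 \left(\frac{1}{2} \left(- \frac{1}{14}\right) - 23927\right) = 42653 \left(- \frac{1}{28} - 23927\right) = 42653 \left(- \frac{669957}{28}\right) = - \frac{28575675921}{28}$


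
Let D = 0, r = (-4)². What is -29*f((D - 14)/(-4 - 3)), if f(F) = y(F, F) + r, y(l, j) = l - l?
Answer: -464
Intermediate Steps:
y(l, j) = 0
r = 16
f(F) = 16 (f(F) = 0 + 16 = 16)
-29*f((D - 14)/(-4 - 3)) = -29*16 = -464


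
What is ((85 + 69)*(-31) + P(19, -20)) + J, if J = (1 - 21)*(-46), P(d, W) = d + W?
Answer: -3855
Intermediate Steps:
P(d, W) = W + d
J = 920 (J = -20*(-46) = 920)
((85 + 69)*(-31) + P(19, -20)) + J = ((85 + 69)*(-31) + (-20 + 19)) + 920 = (154*(-31) - 1) + 920 = (-4774 - 1) + 920 = -4775 + 920 = -3855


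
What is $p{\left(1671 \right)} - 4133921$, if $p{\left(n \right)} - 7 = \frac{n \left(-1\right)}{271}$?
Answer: $- \frac{1120292365}{271} \approx -4.1339 \cdot 10^{6}$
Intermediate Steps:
$p{\left(n \right)} = 7 - \frac{n}{271}$ ($p{\left(n \right)} = 7 + \frac{n \left(-1\right)}{271} = 7 + - n \frac{1}{271} = 7 - \frac{n}{271}$)
$p{\left(1671 \right)} - 4133921 = \left(7 - \frac{1671}{271}\right) - 4133921 = \frac{226}{271} - 4133921 = - \frac{1120292365}{271}$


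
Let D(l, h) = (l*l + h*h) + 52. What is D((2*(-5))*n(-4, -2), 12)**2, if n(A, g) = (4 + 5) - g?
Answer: 151191616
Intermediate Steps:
n(A, g) = 9 - g
D(l, h) = 52 + h**2 + l**2 (D(l, h) = (l**2 + h**2) + 52 = (h**2 + l**2) + 52 = 52 + h**2 + l**2)
D((2*(-5))*n(-4, -2), 12)**2 = (52 + 12**2 + ((2*(-5))*(9 - 1*(-2)))**2)**2 = (52 + 144 + (-10*(9 + 2))**2)**2 = (52 + 144 + (-10*11)**2)**2 = (52 + 144 + (-110)**2)**2 = (52 + 144 + 12100)**2 = 12296**2 = 151191616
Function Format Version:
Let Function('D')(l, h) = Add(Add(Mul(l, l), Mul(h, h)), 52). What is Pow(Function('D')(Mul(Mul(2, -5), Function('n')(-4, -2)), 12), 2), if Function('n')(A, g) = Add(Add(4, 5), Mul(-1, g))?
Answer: 151191616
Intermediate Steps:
Function('n')(A, g) = Add(9, Mul(-1, g))
Function('D')(l, h) = Add(52, Pow(h, 2), Pow(l, 2)) (Function('D')(l, h) = Add(Add(Pow(l, 2), Pow(h, 2)), 52) = Add(Add(Pow(h, 2), Pow(l, 2)), 52) = Add(52, Pow(h, 2), Pow(l, 2)))
Pow(Function('D')(Mul(Mul(2, -5), Function('n')(-4, -2)), 12), 2) = Pow(Add(52, Pow(12, 2), Pow(Mul(Mul(2, -5), Add(9, Mul(-1, -2))), 2)), 2) = Pow(Add(52, 144, Pow(Mul(-10, Add(9, 2)), 2)), 2) = Pow(Add(52, 144, Pow(Mul(-10, 11), 2)), 2) = Pow(Add(52, 144, Pow(-110, 2)), 2) = Pow(Add(52, 144, 12100), 2) = Pow(12296, 2) = 151191616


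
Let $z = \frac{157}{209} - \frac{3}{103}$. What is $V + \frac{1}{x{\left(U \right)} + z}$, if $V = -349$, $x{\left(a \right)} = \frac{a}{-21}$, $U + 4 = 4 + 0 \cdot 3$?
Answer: $- \frac{5403329}{15544} \approx -347.62$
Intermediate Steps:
$U = 0$ ($U = -4 + \left(4 + 0 \cdot 3\right) = -4 + \left(4 + 0\right) = -4 + 4 = 0$)
$x{\left(a \right)} = - \frac{a}{21}$ ($x{\left(a \right)} = a \left(- \frac{1}{21}\right) = - \frac{a}{21}$)
$z = \frac{15544}{21527}$ ($z = 157 \cdot \frac{1}{209} - \frac{3}{103} = \frac{157}{209} - \frac{3}{103} = \frac{15544}{21527} \approx 0.72207$)
$V + \frac{1}{x{\left(U \right)} + z} = -349 + \frac{1}{\left(- \frac{1}{21}\right) 0 + \frac{15544}{21527}} = -349 + \frac{1}{0 + \frac{15544}{21527}} = -349 + \frac{1}{\frac{15544}{21527}} = -349 + \frac{21527}{15544} = - \frac{5403329}{15544}$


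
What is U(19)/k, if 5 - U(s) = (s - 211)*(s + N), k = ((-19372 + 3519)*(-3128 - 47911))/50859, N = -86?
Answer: -72666209/89902363 ≈ -0.80828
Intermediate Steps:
k = 89902363/5651 (k = -15853*(-51039)*(1/50859) = 809121267*(1/50859) = 89902363/5651 ≈ 15909.)
U(s) = 5 - (-211 + s)*(-86 + s) (U(s) = 5 - (s - 211)*(s - 86) = 5 - (-211 + s)*(-86 + s))
U(19)/k = (-18141 - 1*19**2 + 297*19)/(89902363/5651) = (-18141 - 1*361 + 5643)*(5651/89902363) = (-18141 - 361 + 5643)*(5651/89902363) = -12859*5651/89902363 = -72666209/89902363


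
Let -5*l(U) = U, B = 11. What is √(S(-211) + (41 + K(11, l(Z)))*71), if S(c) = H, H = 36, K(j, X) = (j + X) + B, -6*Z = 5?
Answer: 5*√6510/6 ≈ 67.237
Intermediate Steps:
Z = -⅚ (Z = -⅙*5 = -⅚ ≈ -0.83333)
l(U) = -U/5
K(j, X) = 11 + X + j (K(j, X) = (j + X) + 11 = (X + j) + 11 = 11 + X + j)
S(c) = 36
√(S(-211) + (41 + K(11, l(Z)))*71) = √(36 + (41 + (11 - ⅕*(-⅚) + 11))*71) = √(36 + (41 + (11 + ⅙ + 11))*71) = √(36 + (41 + 133/6)*71) = √(36 + (379/6)*71) = √(36 + 26909/6) = √(27125/6) = 5*√6510/6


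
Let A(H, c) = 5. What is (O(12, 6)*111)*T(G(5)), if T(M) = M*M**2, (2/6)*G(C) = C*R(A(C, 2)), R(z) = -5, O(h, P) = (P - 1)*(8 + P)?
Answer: -3277968750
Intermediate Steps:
O(h, P) = (-1 + P)*(8 + P)
G(C) = -15*C (G(C) = 3*(C*(-5)) = 3*(-5*C) = -15*C)
T(M) = M**3
(O(12, 6)*111)*T(G(5)) = ((-8 + 6**2 + 7*6)*111)*(-15*5)**3 = ((-8 + 36 + 42)*111)*(-75)**3 = (70*111)*(-421875) = 7770*(-421875) = -3277968750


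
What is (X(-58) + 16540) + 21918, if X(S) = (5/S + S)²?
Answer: 140722873/3364 ≈ 41832.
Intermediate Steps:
X(S) = (S + 5/S)²
(X(-58) + 16540) + 21918 = ((5 + (-58)²)²/(-58)² + 16540) + 21918 = ((5 + 3364)²/3364 + 16540) + 21918 = ((1/3364)*3369² + 16540) + 21918 = ((1/3364)*11350161 + 16540) + 21918 = (11350161/3364 + 16540) + 21918 = 66990721/3364 + 21918 = 140722873/3364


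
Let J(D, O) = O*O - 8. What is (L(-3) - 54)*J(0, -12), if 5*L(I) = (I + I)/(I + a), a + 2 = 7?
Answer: -37128/5 ≈ -7425.6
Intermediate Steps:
a = 5 (a = -2 + 7 = 5)
L(I) = 2*I/(5*(5 + I)) (L(I) = ((I + I)/(I + 5))/5 = ((2*I)/(5 + I))/5 = (2*I/(5 + I))/5 = 2*I/(5*(5 + I)))
J(D, O) = -8 + O² (J(D, O) = O² - 8 = -8 + O²)
(L(-3) - 54)*J(0, -12) = ((⅖)*(-3)/(5 - 3) - 54)*(-8 + (-12)²) = ((⅖)*(-3)/2 - 54)*(-8 + 144) = ((⅖)*(-3)*(½) - 54)*136 = (-⅗ - 54)*136 = -273/5*136 = -37128/5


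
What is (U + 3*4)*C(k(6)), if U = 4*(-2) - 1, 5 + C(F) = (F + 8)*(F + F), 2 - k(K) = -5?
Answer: 615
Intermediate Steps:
k(K) = 7 (k(K) = 2 - 1*(-5) = 2 + 5 = 7)
C(F) = -5 + 2*F*(8 + F) (C(F) = -5 + (F + 8)*(F + F) = -5 + (8 + F)*(2*F) = -5 + 2*F*(8 + F))
U = -9 (U = -8 - 1 = -9)
(U + 3*4)*C(k(6)) = (-9 + 3*4)*(-5 + 2*7² + 16*7) = (-9 + 12)*(-5 + 2*49 + 112) = 3*(-5 + 98 + 112) = 3*205 = 615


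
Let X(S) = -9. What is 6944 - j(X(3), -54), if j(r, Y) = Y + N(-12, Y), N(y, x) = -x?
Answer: 6944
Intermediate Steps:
j(r, Y) = 0 (j(r, Y) = Y - Y = 0)
6944 - j(X(3), -54) = 6944 - 1*0 = 6944 + 0 = 6944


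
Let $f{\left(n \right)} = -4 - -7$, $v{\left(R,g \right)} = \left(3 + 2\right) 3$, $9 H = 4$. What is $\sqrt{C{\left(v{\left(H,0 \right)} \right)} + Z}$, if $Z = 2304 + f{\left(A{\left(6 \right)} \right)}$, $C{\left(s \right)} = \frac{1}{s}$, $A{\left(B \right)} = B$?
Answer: $\frac{11 \sqrt{4290}}{15} \approx 48.032$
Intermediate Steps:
$H = \frac{4}{9}$ ($H = \frac{1}{9} \cdot 4 = \frac{4}{9} \approx 0.44444$)
$v{\left(R,g \right)} = 15$ ($v{\left(R,g \right)} = 5 \cdot 3 = 15$)
$f{\left(n \right)} = 3$ ($f{\left(n \right)} = -4 + 7 = 3$)
$Z = 2307$ ($Z = 2304 + 3 = 2307$)
$\sqrt{C{\left(v{\left(H,0 \right)} \right)} + Z} = \sqrt{\frac{1}{15} + 2307} = \sqrt{\frac{34606}{15}} = \frac{11 \sqrt{4290}}{15}$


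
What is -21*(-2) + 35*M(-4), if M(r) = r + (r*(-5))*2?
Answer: 1302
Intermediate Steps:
M(r) = -9*r (M(r) = r - 5*r*2 = r - 10*r = -9*r)
-21*(-2) + 35*M(-4) = -21*(-2) + 35*(-9*(-4)) = 42 + 35*36 = 42 + 1260 = 1302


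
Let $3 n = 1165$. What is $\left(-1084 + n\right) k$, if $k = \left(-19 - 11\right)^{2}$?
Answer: $-626100$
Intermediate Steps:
$n = \frac{1165}{3}$ ($n = \frac{1}{3} \cdot 1165 = \frac{1165}{3} \approx 388.33$)
$k = 900$ ($k = \left(-30\right)^{2} = 900$)
$\left(-1084 + n\right) k = \left(-1084 + \frac{1165}{3}\right) 900 = \left(- \frac{2087}{3}\right) 900 = -626100$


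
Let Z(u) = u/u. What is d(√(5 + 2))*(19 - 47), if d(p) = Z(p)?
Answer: -28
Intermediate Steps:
Z(u) = 1
d(p) = 1
d(√(5 + 2))*(19 - 47) = 1*(19 - 47) = 1*(-28) = -28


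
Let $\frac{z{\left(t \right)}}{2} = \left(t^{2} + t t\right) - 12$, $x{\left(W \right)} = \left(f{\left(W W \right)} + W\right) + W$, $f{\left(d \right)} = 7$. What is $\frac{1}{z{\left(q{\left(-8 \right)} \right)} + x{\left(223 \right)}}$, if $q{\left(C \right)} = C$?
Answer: $\frac{1}{685} \approx 0.0014599$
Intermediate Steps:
$x{\left(W \right)} = 7 + 2 W$ ($x{\left(W \right)} = \left(7 + W\right) + W = 7 + 2 W$)
$z{\left(t \right)} = -24 + 4 t^{2}$ ($z{\left(t \right)} = 2 \left(\left(t^{2} + t t\right) - 12\right) = 2 \left(\left(t^{2} + t^{2}\right) - 12\right) = 2 \left(2 t^{2} - 12\right) = 2 \left(-12 + 2 t^{2}\right) = -24 + 4 t^{2}$)
$\frac{1}{z{\left(q{\left(-8 \right)} \right)} + x{\left(223 \right)}} = \frac{1}{\left(-24 + 4 \left(-8\right)^{2}\right) + \left(7 + 2 \cdot 223\right)} = \frac{1}{\left(-24 + 4 \cdot 64\right) + \left(7 + 446\right)} = \frac{1}{\left(-24 + 256\right) + 453} = \frac{1}{232 + 453} = \frac{1}{685}$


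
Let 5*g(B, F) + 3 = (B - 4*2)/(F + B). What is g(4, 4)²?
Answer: 49/100 ≈ 0.49000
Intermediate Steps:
g(B, F) = -⅗ + (-8 + B)/(5*(B + F)) (g(B, F) = -⅗ + ((B - 4*2)/(F + B))/5 = -⅗ + ((B - 8)/(B + F))/5 = -⅗ + ((-8 + B)/(B + F))/5 = -⅗ + (-8 + B)/(5*(B + F)))
g(4, 4)² = ((-8 - 3*4 - 2*4)/(5*(4 + 4)))² = ((⅕)*(-8 - 12 - 8)/8)² = ((⅕)*(⅛)*(-28))² = (-7/10)² = 49/100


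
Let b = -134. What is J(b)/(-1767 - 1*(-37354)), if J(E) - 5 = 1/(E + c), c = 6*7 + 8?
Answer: 419/2989308 ≈ 0.00014017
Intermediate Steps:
c = 50 (c = 42 + 8 = 50)
J(E) = 5 + 1/(50 + E) (J(E) = 5 + 1/(E + 50) = 5 + 1/(50 + E))
J(b)/(-1767 - 1*(-37354)) = ((251 + 5*(-134))/(50 - 134))/(-1767 - 1*(-37354)) = ((251 - 670)/(-84))/(-1767 + 37354) = -1/84*(-419)/35587 = (419/84)*(1/35587) = 419/2989308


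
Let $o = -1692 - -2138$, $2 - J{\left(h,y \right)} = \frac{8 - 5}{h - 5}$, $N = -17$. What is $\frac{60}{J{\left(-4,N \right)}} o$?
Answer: $\frac{80280}{7} \approx 11469.0$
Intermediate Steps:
$J{\left(h,y \right)} = 2 - \frac{3}{-5 + h}$ ($J{\left(h,y \right)} = 2 - \frac{8 - 5}{h - 5} = 2 - \frac{3}{-5 + h}$)
$o = 446$ ($o = -1692 + 2138 = 446$)
$\frac{60}{J{\left(-4,N \right)}} o = \frac{60}{\frac{1}{-5 - 4} \left(-13 + 2 \left(-4\right)\right)} 446 = \frac{60}{\frac{1}{-9} \left(-13 - 8\right)} 446 = \frac{60}{\left(- \frac{1}{9}\right) \left(-21\right)} 446 = \frac{60}{\frac{7}{3}} \cdot 446 = 60 \cdot \frac{3}{7} \cdot 446 = \frac{180}{7} \cdot 446 = \frac{80280}{7}$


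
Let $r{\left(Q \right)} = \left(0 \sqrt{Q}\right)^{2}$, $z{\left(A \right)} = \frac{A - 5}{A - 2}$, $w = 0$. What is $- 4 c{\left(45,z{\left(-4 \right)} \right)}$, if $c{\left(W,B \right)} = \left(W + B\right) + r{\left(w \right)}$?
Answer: $-186$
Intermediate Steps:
$z{\left(A \right)} = \frac{-5 + A}{-2 + A}$
$r{\left(Q \right)} = 0$ ($r{\left(Q \right)} = 0^{2} = 0$)
$c{\left(W,B \right)} = B + W$ ($c{\left(W,B \right)} = \left(W + B\right) + 0 = \left(B + W\right) + 0 = B + W$)
$- 4 c{\left(45,z{\left(-4 \right)} \right)} = - 4 \left(\frac{-5 - 4}{-2 - 4} + 45\right) = - 4 \left(\frac{1}{-6} \left(-9\right) + 45\right) = - 4 \left(\left(- \frac{1}{6}\right) \left(-9\right) + 45\right) = - 4 \left(\frac{3}{2} + 45\right) = \left(-4\right) \frac{93}{2} = -186$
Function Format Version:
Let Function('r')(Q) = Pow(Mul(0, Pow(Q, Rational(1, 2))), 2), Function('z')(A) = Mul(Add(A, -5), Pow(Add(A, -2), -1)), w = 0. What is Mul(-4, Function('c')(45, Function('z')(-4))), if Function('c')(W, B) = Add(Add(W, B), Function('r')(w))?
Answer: -186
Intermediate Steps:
Function('z')(A) = Mul(Pow(Add(-2, A), -1), Add(-5, A)) (Function('z')(A) = Mul(Add(-5, A), Pow(Add(-2, A), -1)) = Mul(Pow(Add(-2, A), -1), Add(-5, A)))
Function('r')(Q) = 0 (Function('r')(Q) = Pow(0, 2) = 0)
Function('c')(W, B) = Add(B, W) (Function('c')(W, B) = Add(Add(W, B), 0) = Add(Add(B, W), 0) = Add(B, W))
Mul(-4, Function('c')(45, Function('z')(-4))) = Mul(-4, Add(Mul(Pow(Add(-2, -4), -1), Add(-5, -4)), 45)) = Mul(-4, Add(Mul(Pow(-6, -1), -9), 45)) = Mul(-4, Add(Mul(Rational(-1, 6), -9), 45)) = Mul(-4, Add(Rational(3, 2), 45)) = Mul(-4, Rational(93, 2)) = -186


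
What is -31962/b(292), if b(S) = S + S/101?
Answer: -538027/4964 ≈ -108.39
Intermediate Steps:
b(S) = 102*S/101 (b(S) = S + S*(1/101) = S + S/101 = 102*S/101)
-31962/b(292) = -31962/((102/101)*292) = -31962/29784/101 = -31962*101/29784 = -538027/4964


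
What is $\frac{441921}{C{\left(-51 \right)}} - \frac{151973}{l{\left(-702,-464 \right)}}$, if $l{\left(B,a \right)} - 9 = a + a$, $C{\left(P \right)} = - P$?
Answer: $\frac{137958674}{15623} \approx 8830.5$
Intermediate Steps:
$l{\left(B,a \right)} = 9 + 2 a$ ($l{\left(B,a \right)} = 9 + \left(a + a\right) = 9 + 2 a$)
$\frac{441921}{C{\left(-51 \right)}} - \frac{151973}{l{\left(-702,-464 \right)}} = \frac{441921}{\left(-1\right) \left(-51\right)} - \frac{151973}{9 + 2 \left(-464\right)} = \frac{441921}{51} - \frac{151973}{9 - 928} = 441921 \cdot \frac{1}{51} - \frac{151973}{-919} = \frac{147307}{17} - - \frac{151973}{919} = \frac{147307}{17} + \frac{151973}{919} = \frac{137958674}{15623}$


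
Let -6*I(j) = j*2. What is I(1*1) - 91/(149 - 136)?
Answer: -22/3 ≈ -7.3333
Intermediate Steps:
I(j) = -j/3 (I(j) = -j*2/6 = -j/3)
I(1*1) - 91/(149 - 136) = -1/3 - 91/(149 - 136) = -1/3*1 - 91/13 = -1/3 - 91*1/13 = -1/3 - 7 = -22/3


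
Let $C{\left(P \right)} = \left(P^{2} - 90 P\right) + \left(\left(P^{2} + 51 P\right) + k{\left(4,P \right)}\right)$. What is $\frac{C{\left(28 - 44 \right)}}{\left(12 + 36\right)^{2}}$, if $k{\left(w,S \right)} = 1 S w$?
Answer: $\frac{67}{144} \approx 0.46528$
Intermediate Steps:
$k{\left(w,S \right)} = S w$
$C{\left(P \right)} = - 35 P + 2 P^{2}$ ($C{\left(P \right)} = \left(P^{2} - 90 P\right) + \left(\left(P^{2} + 51 P\right) + P 4\right) = \left(P^{2} - 90 P\right) + \left(\left(P^{2} + 51 P\right) + 4 P\right) = \left(P^{2} - 90 P\right) + \left(P^{2} + 55 P\right) = - 35 P + 2 P^{2}$)
$\frac{C{\left(28 - 44 \right)}}{\left(12 + 36\right)^{2}} = \frac{\left(28 - 44\right) \left(-35 + 2 \left(28 - 44\right)\right)}{\left(12 + 36\right)^{2}} = \frac{\left(-16\right) \left(-35 + 2 \left(-16\right)\right)}{48^{2}} = \frac{\left(-16\right) \left(-35 - 32\right)}{2304} = \left(-16\right) \left(-67\right) \frac{1}{2304} = 1072 \cdot \frac{1}{2304} = \frac{67}{144}$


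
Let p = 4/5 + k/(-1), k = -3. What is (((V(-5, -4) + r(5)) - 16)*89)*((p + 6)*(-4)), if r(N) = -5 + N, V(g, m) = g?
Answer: 366324/5 ≈ 73265.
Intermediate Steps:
p = 19/5 (p = 4/5 - 3/(-1) = 4*(⅕) - 3*(-1) = ⅘ + 3 = 19/5 ≈ 3.8000)
(((V(-5, -4) + r(5)) - 16)*89)*((p + 6)*(-4)) = (((-5 + (-5 + 5)) - 16)*89)*((19/5 + 6)*(-4)) = (((-5 + 0) - 16)*89)*((49/5)*(-4)) = ((-5 - 16)*89)*(-196/5) = -21*89*(-196/5) = -1869*(-196/5) = 366324/5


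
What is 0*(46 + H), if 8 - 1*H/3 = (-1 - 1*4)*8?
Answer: 0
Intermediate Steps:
H = 144 (H = 24 - 3*(-1 - 1*4)*8 = 24 - 3*(-1 - 4)*8 = 24 - (-15)*8 = 24 - 3*(-40) = 24 + 120 = 144)
0*(46 + H) = 0*(46 + 144) = 0*190 = 0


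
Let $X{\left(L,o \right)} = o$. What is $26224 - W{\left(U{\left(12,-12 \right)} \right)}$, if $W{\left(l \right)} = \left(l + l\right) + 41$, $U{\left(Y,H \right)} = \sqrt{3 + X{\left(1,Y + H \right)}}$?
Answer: $26183 - 2 \sqrt{3} \approx 26180.0$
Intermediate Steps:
$U{\left(Y,H \right)} = \sqrt{3 + H + Y}$ ($U{\left(Y,H \right)} = \sqrt{3 + \left(Y + H\right)} = \sqrt{3 + \left(H + Y\right)} = \sqrt{3 + H + Y}$)
$W{\left(l \right)} = 41 + 2 l$ ($W{\left(l \right)} = 2 l + 41 = 41 + 2 l$)
$26224 - W{\left(U{\left(12,-12 \right)} \right)} = 26224 - \left(41 + 2 \sqrt{3 - 12 + 12}\right) = 26224 - \left(41 + 2 \sqrt{3}\right) = 26183 - 2 \sqrt{3}$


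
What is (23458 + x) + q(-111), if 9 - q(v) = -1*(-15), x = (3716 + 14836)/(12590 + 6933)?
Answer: 457871948/19523 ≈ 23453.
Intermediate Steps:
x = 18552/19523 ≈ 0.95026
q(v) = -6 (q(v) = 9 - (-1)*(-15) = 9 - 1*15 = 9 - 15 = -6)
(23458 + x) + q(-111) = (23458 + 18552/19523) - 6 = 457989086/19523 - 6 = 457871948/19523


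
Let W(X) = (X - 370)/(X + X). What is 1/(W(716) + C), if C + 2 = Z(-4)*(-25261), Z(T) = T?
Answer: 716/72346245 ≈ 9.8968e-6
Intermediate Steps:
W(X) = (-370 + X)/(2*X) (W(X) = (-370 + X)/((2*X)) = (-370 + X)*(1/(2*X)) = (-370 + X)/(2*X))
C = 101042 (C = -2 - 4*(-25261) = -2 + 101044 = 101042)
1/(W(716) + C) = 1/((1/2)*(-370 + 716)/716 + 101042) = 1/((1/2)*(1/716)*346 + 101042) = 1/(173/716 + 101042) = 1/(72346245/716) = 716/72346245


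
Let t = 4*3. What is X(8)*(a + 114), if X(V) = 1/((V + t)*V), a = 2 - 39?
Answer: 77/160 ≈ 0.48125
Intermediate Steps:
a = -37
t = 12
X(V) = 1/(V*(12 + V)) (X(V) = 1/((V + 12)*V) = 1/((12 + V)*V) = 1/(V*(12 + V)))
X(8)*(a + 114) = (1/(8*(12 + 8)))*(-37 + 114) = ((1/8)/20)*77 = ((1/8)*(1/20))*77 = (1/160)*77 = 77/160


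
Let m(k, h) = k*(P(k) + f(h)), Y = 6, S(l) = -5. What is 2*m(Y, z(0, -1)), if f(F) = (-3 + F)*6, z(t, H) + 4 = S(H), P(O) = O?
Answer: -792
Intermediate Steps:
z(t, H) = -9 (z(t, H) = -4 - 5 = -9)
f(F) = -18 + 6*F
m(k, h) = k*(-18 + k + 6*h) (m(k, h) = k*(k + (-18 + 6*h)) = k*(-18 + k + 6*h))
2*m(Y, z(0, -1)) = 2*(6*(-18 + 6 + 6*(-9))) = 2*(6*(-18 + 6 - 54)) = 2*(6*(-66)) = 2*(-396) = -792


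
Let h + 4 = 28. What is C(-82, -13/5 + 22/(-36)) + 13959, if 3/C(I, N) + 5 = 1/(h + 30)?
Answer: 3754809/269 ≈ 13958.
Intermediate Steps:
h = 24 (h = -4 + 28 = 24)
C(I, N) = -162/269 (C(I, N) = 3/(-5 + 1/(24 + 30)) = 3/(-5 + 1/54) = 3/(-269/54) = 3*(-54/269) = -162/269)
C(-82, -13/5 + 22/(-36)) + 13959 = -162/269 + 13959 = 3754809/269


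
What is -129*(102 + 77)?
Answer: -23091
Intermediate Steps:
-129*(102 + 77) = -129*179 = -23091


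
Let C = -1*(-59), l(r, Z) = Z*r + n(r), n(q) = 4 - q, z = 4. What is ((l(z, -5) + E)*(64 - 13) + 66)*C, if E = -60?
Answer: -236826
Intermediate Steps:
l(r, Z) = 4 - r + Z*r (l(r, Z) = Z*r + (4 - r) = 4 - r + Z*r)
C = 59
((l(z, -5) + E)*(64 - 13) + 66)*C = (((4 - 1*4 - 5*4) - 60)*(64 - 13) + 66)*59 = (((4 - 4 - 20) - 60)*51 + 66)*59 = ((-20 - 60)*51 + 66)*59 = (-80*51 + 66)*59 = (-4080 + 66)*59 = -4014*59 = -236826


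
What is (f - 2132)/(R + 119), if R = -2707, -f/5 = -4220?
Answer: -4742/647 ≈ -7.3292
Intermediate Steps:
f = 21100 (f = -5*(-4220) = 21100)
(f - 2132)/(R + 119) = (21100 - 2132)/(-2707 + 119) = 18968/(-2588) = 18968*(-1/2588) = -4742/647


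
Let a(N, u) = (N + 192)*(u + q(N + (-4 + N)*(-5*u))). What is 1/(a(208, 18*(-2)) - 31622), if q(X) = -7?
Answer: -1/48822 ≈ -2.0483e-5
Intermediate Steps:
a(N, u) = (-7 + u)*(192 + N) (a(N, u) = (N + 192)*(u - 7) = (192 + N)*(-7 + u) = (-7 + u)*(192 + N))
1/(a(208, 18*(-2)) - 31622) = 1/((-1344 - 7*208 + 192*(18*(-2)) + 208*(18*(-2))) - 31622) = 1/((-1344 - 1456 + 192*(-36) + 208*(-36)) - 31622) = 1/((-1344 - 1456 - 6912 - 7488) - 31622) = 1/(-17200 - 31622) = 1/(-48822) = -1/48822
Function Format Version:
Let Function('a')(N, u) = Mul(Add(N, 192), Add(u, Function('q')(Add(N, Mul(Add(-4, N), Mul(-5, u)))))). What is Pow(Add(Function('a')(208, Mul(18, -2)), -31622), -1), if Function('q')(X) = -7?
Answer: Rational(-1, 48822) ≈ -2.0483e-5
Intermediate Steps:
Function('a')(N, u) = Mul(Add(-7, u), Add(192, N)) (Function('a')(N, u) = Mul(Add(N, 192), Add(u, -7)) = Mul(Add(192, N), Add(-7, u)) = Mul(Add(-7, u), Add(192, N)))
Pow(Add(Function('a')(208, Mul(18, -2)), -31622), -1) = Pow(Add(Add(-1344, Mul(-7, 208), Mul(192, Mul(18, -2)), Mul(208, Mul(18, -2))), -31622), -1) = Pow(Add(Add(-1344, -1456, Mul(192, -36), Mul(208, -36)), -31622), -1) = Pow(Add(Add(-1344, -1456, -6912, -7488), -31622), -1) = Pow(Add(-17200, -31622), -1) = Pow(-48822, -1) = Rational(-1, 48822)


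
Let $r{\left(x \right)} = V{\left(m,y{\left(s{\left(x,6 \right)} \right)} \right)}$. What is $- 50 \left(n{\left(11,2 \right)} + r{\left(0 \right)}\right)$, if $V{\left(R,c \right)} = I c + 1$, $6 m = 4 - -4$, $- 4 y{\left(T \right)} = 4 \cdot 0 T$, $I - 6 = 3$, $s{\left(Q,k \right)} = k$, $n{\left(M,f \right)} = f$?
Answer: $-150$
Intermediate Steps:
$I = 9$ ($I = 6 + 3 = 9$)
$y{\left(T \right)} = 0$ ($y{\left(T \right)} = - \frac{4 \cdot 0 T}{4} = - \frac{0 T}{4} = \left(- \frac{1}{4}\right) 0 = 0$)
$m = \frac{4}{3}$ ($m = \frac{4 - -4}{6} = \frac{4 + 4}{6} = \frac{1}{6} \cdot 8 = \frac{4}{3} \approx 1.3333$)
$V{\left(R,c \right)} = 1 + 9 c$ ($V{\left(R,c \right)} = 9 c + 1 = 1 + 9 c$)
$r{\left(x \right)} = 1$ ($r{\left(x \right)} = 1 + 9 \cdot 0 = 1 + 0 = 1$)
$- 50 \left(n{\left(11,2 \right)} + r{\left(0 \right)}\right) = - 50 \left(2 + 1\right) = \left(-50\right) 3 = -150$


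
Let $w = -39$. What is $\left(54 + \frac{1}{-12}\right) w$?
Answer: $- \frac{8411}{4} \approx -2102.8$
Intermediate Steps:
$\left(54 + \frac{1}{-12}\right) w = \left(54 + \frac{1}{-12}\right) \left(-39\right) = \left(54 - \frac{1}{12}\right) \left(-39\right) = \frac{647}{12} \left(-39\right) = - \frac{8411}{4}$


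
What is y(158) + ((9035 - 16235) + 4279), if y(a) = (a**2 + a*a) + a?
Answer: 47165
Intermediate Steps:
y(a) = a + 2*a**2 (y(a) = (a**2 + a**2) + a = 2*a**2 + a = a + 2*a**2)
y(158) + ((9035 - 16235) + 4279) = 158*(1 + 2*158) + ((9035 - 16235) + 4279) = 158*(1 + 316) + (-7200 + 4279) = 158*317 - 2921 = 50086 - 2921 = 47165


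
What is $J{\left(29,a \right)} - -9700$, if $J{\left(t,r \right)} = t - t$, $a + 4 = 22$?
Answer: $9700$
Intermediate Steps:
$a = 18$ ($a = -4 + 22 = 18$)
$J{\left(t,r \right)} = 0$
$J{\left(29,a \right)} - -9700 = 0 - -9700 = 0 + 9700 = 9700$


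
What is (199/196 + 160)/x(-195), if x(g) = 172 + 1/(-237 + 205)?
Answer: 252472/269647 ≈ 0.93631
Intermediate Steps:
x(g) = 5503/32 (x(g) = 172 + 1/(-32) = 172 - 1/32 = 5503/32)
(199/196 + 160)/x(-195) = (199/196 + 160)/(5503/32) = (199*(1/196) + 160)*(32/5503) = (199/196 + 160)*(32/5503) = (31559/196)*(32/5503) = 252472/269647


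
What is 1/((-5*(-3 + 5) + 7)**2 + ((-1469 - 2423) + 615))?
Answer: -1/3268 ≈ -0.00030600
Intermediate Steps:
1/((-5*(-3 + 5) + 7)**2 + ((-1469 - 2423) + 615)) = 1/((-5*2 + 7)**2 + (-3892 + 615)) = 1/((-10 + 7)**2 - 3277) = 1/((-3)**2 - 3277) = 1/(9 - 3277) = 1/(-3268) = -1/3268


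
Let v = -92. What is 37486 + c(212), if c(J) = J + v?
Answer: 37606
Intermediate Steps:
c(J) = -92 + J (c(J) = J - 92 = -92 + J)
37486 + c(212) = 37486 + (-92 + 212) = 37486 + 120 = 37606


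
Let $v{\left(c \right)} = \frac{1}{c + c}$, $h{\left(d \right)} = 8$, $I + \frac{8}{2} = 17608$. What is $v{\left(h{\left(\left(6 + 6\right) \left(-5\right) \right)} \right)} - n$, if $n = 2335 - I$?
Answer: $\frac{244305}{16} \approx 15269.0$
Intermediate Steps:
$I = 17604$ ($I = -4 + 17608 = 17604$)
$v{\left(c \right)} = \frac{1}{2 c}$
$n = -15269$ ($n = 2335 - 17604 = -15269$)
$v{\left(h{\left(\left(6 + 6\right) \left(-5\right) \right)} \right)} - n = \frac{1}{2 \cdot 8} - -15269 = \frac{1}{2} \cdot \frac{1}{8} + 15269 = \frac{1}{16} + 15269 = \frac{244305}{16}$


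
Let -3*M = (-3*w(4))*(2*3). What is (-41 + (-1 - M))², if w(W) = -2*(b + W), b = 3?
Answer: 1764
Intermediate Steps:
w(W) = -6 - 2*W (w(W) = -2*(3 + W) = -6 - 2*W)
M = -84 (M = -(-3*(-6 - 2*4))*2*3/3 = -(-3*(-6 - 8))*6/3 = -(-3*(-14))*6/3 = -14*6 = -⅓*252 = -84)
(-41 + (-1 - M))² = (-41 + (-1 - 1*(-84)))² = (-41 + (-1 + 84))² = (-41 + 83)² = 42² = 1764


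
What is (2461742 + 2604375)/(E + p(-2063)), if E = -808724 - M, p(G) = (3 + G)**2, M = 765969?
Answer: 5066117/2668907 ≈ 1.8982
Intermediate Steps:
E = -1574693 (E = -808724 - 1*765969 = -808724 - 765969 = -1574693)
(2461742 + 2604375)/(E + p(-2063)) = (2461742 + 2604375)/(-1574693 + (3 - 2063)**2) = 5066117/(-1574693 + (-2060)**2) = 5066117/(-1574693 + 4243600) = 5066117/2668907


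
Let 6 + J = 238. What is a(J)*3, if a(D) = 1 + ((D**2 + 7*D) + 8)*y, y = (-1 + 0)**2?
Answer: 166371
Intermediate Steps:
J = 232 (J = -6 + 238 = 232)
y = 1 (y = (-1)**2 = 1)
a(D) = 9 + D**2 + 7*D (a(D) = 1 + ((D**2 + 7*D) + 8)*1 = 1 + (8 + D**2 + 7*D)*1 = 1 + (8 + D**2 + 7*D) = 9 + D**2 + 7*D)
a(J)*3 = (9 + 232**2 + 7*232)*3 = (9 + 53824 + 1624)*3 = 55457*3 = 166371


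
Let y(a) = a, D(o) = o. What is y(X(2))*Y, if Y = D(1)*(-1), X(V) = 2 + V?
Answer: -4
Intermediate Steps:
Y = -1 (Y = 1*(-1) = -1)
y(X(2))*Y = (2 + 2)*(-1) = 4*(-1) = -4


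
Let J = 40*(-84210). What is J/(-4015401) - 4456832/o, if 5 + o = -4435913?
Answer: 5472985643472/2968664928853 ≈ 1.8436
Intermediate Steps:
o = -4435918 (o = -5 - 4435913 = -4435918)
J = -3368400
J/(-4015401) - 4456832/o = -3368400/(-4015401) - 4456832/(-4435918) = -3368400*(-1/4015401) - 4456832*(-1/4435918) = 1122800/1338467 + 2228416/2217959 = 5472985643472/2968664928853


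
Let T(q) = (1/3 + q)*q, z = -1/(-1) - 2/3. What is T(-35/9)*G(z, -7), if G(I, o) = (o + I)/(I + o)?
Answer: 1120/81 ≈ 13.827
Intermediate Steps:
z = ⅓ (z = -1*(-1) - 2*⅓ = 1 - ⅔ = ⅓ ≈ 0.33333)
T(q) = q*(⅓ + q) (T(q) = (⅓ + q)*q = q*(⅓ + q))
G(I, o) = 1 (G(I, o) = (I + o)/(I + o) = 1)
T(-35/9)*G(z, -7) = ((-35/9)*(⅓ - 35/9))*1 = ((-35*⅑)*(⅓ - 35*⅑))*1 = -35*(⅓ - 35/9)/9*1 = -35/9*(-32/9)*1 = (1120/81)*1 = 1120/81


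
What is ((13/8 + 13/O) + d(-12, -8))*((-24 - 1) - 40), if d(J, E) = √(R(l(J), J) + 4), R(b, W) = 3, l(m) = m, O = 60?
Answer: -2873/24 - 65*√7 ≈ -291.68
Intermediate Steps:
d(J, E) = √7 (d(J, E) = √(3 + 4) = √7)
((13/8 + 13/O) + d(-12, -8))*((-24 - 1) - 40) = ((13/8 + 13/60) + √7)*((-24 - 1) - 40) = ((13*(⅛) + 13*(1/60)) + √7)*(-25 - 40) = ((13/8 + 13/60) + √7)*(-65) = (221/120 + √7)*(-65) = -2873/24 - 65*√7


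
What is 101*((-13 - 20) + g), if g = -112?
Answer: -14645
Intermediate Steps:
101*((-13 - 20) + g) = 101*((-13 - 20) - 112) = 101*(-33 - 112) = 101*(-145) = -14645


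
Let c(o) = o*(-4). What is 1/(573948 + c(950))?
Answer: 1/570148 ≈ 1.7539e-6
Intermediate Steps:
c(o) = -4*o
1/(573948 + c(950)) = 1/(573948 - 4*950) = 1/(573948 - 3800) = 1/570148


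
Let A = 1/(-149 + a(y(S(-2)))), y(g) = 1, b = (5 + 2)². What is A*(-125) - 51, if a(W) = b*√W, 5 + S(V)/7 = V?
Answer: -199/4 ≈ -49.750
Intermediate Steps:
b = 49 (b = 7² = 49)
S(V) = -35 + 7*V
a(W) = 49*√W
A = -1/100 (A = 1/(-149 + 49*√1) = 1/(-149 + 49*1) = 1/(-149 + 49) = 1/(-100) = -1/100 ≈ -0.010000)
A*(-125) - 51 = -1/100*(-125) - 51 = 5/4 - 51 = -199/4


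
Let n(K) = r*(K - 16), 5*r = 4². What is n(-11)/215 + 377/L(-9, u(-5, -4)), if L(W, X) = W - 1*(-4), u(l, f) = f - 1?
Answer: -81487/1075 ≈ -75.802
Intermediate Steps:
r = 16/5 (r = (⅕)*4² = (⅕)*16 = 16/5 ≈ 3.2000)
u(l, f) = -1 + f
n(K) = -256/5 + 16*K/5 (n(K) = 16*(K - 16)/5 = 16*(-16 + K)/5 = -256/5 + 16*K/5)
L(W, X) = 4 + W (L(W, X) = W + 4 = 4 + W)
n(-11)/215 + 377/L(-9, u(-5, -4)) = (-256/5 + (16/5)*(-11))/215 + 377/(4 - 9) = (-256/5 - 176/5)*(1/215) + 377/(-5) = -432/5*1/215 + 377*(-⅕) = -432/1075 - 377/5 = -81487/1075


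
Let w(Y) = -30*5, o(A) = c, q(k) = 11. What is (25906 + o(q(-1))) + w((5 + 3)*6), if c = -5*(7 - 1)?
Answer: 25726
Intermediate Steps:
c = -30 (c = -5*6 = -30)
o(A) = -30
w(Y) = -150
(25906 + o(q(-1))) + w((5 + 3)*6) = (25906 - 30) - 150 = 25876 - 150 = 25726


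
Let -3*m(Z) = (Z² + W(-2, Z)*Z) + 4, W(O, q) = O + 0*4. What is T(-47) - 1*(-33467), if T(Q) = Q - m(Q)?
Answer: 34189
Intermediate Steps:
W(O, q) = O (W(O, q) = O + 0 = O)
m(Z) = -4/3 - Z²/3 + 2*Z/3 (m(Z) = -((Z² - 2*Z) + 4)/3 = -(4 + Z² - 2*Z)/3 = -4/3 - Z²/3 + 2*Z/3)
T(Q) = 4/3 + Q/3 + Q²/3 (T(Q) = Q - (-4/3 - Q²/3 + 2*Q/3) = Q + (4/3 - 2*Q/3 + Q²/3) = 4/3 + Q/3 + Q²/3)
T(-47) - 1*(-33467) = (4/3 + (⅓)*(-47) + (⅓)*(-47)²) - 1*(-33467) = (4/3 - 47/3 + (⅓)*2209) + 33467 = (4/3 - 47/3 + 2209/3) + 33467 = 722 + 33467 = 34189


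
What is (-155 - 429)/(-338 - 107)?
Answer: 584/445 ≈ 1.3124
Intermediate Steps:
(-155 - 429)/(-338 - 107) = -584/(-445) = -584*(-1/445) = 584/445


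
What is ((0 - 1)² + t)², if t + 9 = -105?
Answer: 12769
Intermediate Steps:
t = -114 (t = -9 - 105 = -114)
((0 - 1)² + t)² = ((0 - 1)² - 114)² = ((-1)² - 114)² = (1 - 114)² = (-113)² = 12769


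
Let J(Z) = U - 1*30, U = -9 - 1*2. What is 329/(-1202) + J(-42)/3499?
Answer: -1200453/4205798 ≈ -0.28543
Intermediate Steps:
U = -11 (U = -9 - 2 = -11)
J(Z) = -41 (J(Z) = -11 - 1*30 = -11 - 30 = -41)
329/(-1202) + J(-42)/3499 = 329/(-1202) - 41/3499 = 329*(-1/1202) - 41*1/3499 = -329/1202 - 41/3499 = -1200453/4205798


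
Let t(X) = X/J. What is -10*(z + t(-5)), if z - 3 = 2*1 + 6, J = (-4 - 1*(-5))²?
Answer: -60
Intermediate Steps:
J = 1 (J = (-4 + 5)² = 1² = 1)
z = 11 (z = 3 + (2*1 + 6) = 3 + (2 + 6) = 3 + 8 = 11)
t(X) = X (t(X) = X/1 = X*1 = X)
-10*(z + t(-5)) = -10*(11 - 5) = -10*6 = -60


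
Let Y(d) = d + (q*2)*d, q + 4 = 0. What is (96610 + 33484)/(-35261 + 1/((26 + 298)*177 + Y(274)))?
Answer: -7211110420/1954517229 ≈ -3.6895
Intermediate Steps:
q = -4 (q = -4 + 0 = -4)
Y(d) = -7*d (Y(d) = d + (-4*2)*d = d - 8*d = -7*d)
(96610 + 33484)/(-35261 + 1/((26 + 298)*177 + Y(274))) = (96610 + 33484)/(-35261 + 1/((26 + 298)*177 - 7*274)) = 130094/(-35261 + 1/(324*177 - 1918)) = 130094/(-35261 + 1/(57348 - 1918)) = 130094/(-35261 + 1/55430) = 130094/(-1954517229/55430) = 130094*(-55430/1954517229) = -7211110420/1954517229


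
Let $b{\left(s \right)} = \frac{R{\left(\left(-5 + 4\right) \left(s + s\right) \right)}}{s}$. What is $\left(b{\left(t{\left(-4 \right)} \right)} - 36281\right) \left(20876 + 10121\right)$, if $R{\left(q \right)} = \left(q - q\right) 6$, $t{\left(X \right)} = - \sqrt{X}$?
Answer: $-1124602157$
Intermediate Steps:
$R{\left(q \right)} = 0$ ($R{\left(q \right)} = 0 \cdot 6 = 0$)
$b{\left(s \right)} = 0$ ($b{\left(s \right)} = \frac{0}{s} = 0$)
$\left(b{\left(t{\left(-4 \right)} \right)} - 36281\right) \left(20876 + 10121\right) = \left(0 - 36281\right) \left(20876 + 10121\right) = \left(-36281\right) 30997 = -1124602157$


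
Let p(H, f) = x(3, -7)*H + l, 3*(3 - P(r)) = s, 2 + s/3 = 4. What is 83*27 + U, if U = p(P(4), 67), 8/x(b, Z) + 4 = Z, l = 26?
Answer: 24929/11 ≈ 2266.3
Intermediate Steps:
s = 6 (s = -6 + 3*4 = -6 + 12 = 6)
P(r) = 1 (P(r) = 3 - ⅓*6 = 3 - 2 = 1)
x(b, Z) = 8/(-4 + Z)
p(H, f) = 26 - 8*H/11 (p(H, f) = (8/(-4 - 7))*H + 26 = (8/(-11))*H + 26 = (8*(-1/11))*H + 26 = -8*H/11 + 26 = 26 - 8*H/11)
U = 278/11 (U = 26 - 8/11*1 = 26 - 8/11 = 278/11 ≈ 25.273)
83*27 + U = 83*27 + 278/11 = 2241 + 278/11 = 24929/11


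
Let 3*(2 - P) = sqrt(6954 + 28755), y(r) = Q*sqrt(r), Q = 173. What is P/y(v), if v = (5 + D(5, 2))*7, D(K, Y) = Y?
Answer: 2/1211 - sqrt(35709)/3633 ≈ -0.050363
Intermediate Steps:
v = 49 (v = (5 + 2)*7 = 7*7 = 49)
y(r) = 173*sqrt(r)
P = 2 - sqrt(35709)/3 (P = 2 - sqrt(6954 + 28755)/3 = 2 - sqrt(35709)/3 ≈ -60.989)
P/y(v) = (2 - sqrt(35709)/3)/((173*sqrt(49))) = (2 - sqrt(35709)/3)/((173*7)) = (2 - sqrt(35709)/3)/1211 = (2 - sqrt(35709)/3)*(1/1211) = 2/1211 - sqrt(35709)/3633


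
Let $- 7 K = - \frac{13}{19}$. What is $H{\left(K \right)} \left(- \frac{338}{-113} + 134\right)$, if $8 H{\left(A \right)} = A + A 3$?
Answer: $\frac{100620}{15029} \approx 6.6951$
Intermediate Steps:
$K = \frac{13}{133}$ ($K = - \frac{\left(-13\right) \frac{1}{19}}{7} = \left(- \frac{1}{7}\right) \left(- \frac{13}{19}\right) = \frac{13}{133} \approx 0.097744$)
$H{\left(A \right)} = \frac{A}{2}$ ($H{\left(A \right)} = \frac{A + A 3}{8} = \frac{A + 3 A}{8} = \frac{4 A}{8} = \frac{A}{2}$)
$H{\left(K \right)} \left(- \frac{338}{-113} + 134\right) = \frac{1}{2} \cdot \frac{13}{133} \left(- \frac{338}{-113} + 134\right) = \frac{13 \left(\left(-338\right) \left(- \frac{1}{113}\right) + 134\right)}{266} = \frac{13 \left(\frac{338}{113} + 134\right)}{266} = \frac{13}{266} \cdot \frac{15480}{113} = \frac{100620}{15029}$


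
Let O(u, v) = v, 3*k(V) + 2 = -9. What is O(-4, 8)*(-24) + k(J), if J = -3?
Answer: -587/3 ≈ -195.67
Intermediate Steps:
k(V) = -11/3 (k(V) = -⅔ + (⅓)*(-9) = -⅔ - 3 = -11/3)
O(-4, 8)*(-24) + k(J) = 8*(-24) - 11/3 = -192 - 11/3 = -587/3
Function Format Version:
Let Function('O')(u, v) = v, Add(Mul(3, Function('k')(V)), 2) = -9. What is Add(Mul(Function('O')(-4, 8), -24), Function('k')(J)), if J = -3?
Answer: Rational(-587, 3) ≈ -195.67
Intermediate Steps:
Function('k')(V) = Rational(-11, 3) (Function('k')(V) = Add(Rational(-2, 3), Mul(Rational(1, 3), -9)) = Add(Rational(-2, 3), -3) = Rational(-11, 3))
Add(Mul(Function('O')(-4, 8), -24), Function('k')(J)) = Add(Mul(8, -24), Rational(-11, 3)) = Add(-192, Rational(-11, 3)) = Rational(-587, 3)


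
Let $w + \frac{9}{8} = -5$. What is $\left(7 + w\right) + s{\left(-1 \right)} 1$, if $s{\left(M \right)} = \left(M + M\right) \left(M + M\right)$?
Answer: $\frac{39}{8} \approx 4.875$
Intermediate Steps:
$w = - \frac{49}{8}$ ($w = - \frac{9}{8} - 5 = - \frac{49}{8} \approx -6.125$)
$s{\left(M \right)} = 4 M^{2}$ ($s{\left(M \right)} = 2 M 2 M = 4 M^{2}$)
$\left(7 + w\right) + s{\left(-1 \right)} 1 = \left(7 - \frac{49}{8}\right) + 4 \left(-1\right)^{2} \cdot 1 = \frac{7}{8} + 4 \cdot 1 \cdot 1 = \frac{7}{8} + 4 \cdot 1 = \frac{7}{8} + 4 = \frac{39}{8}$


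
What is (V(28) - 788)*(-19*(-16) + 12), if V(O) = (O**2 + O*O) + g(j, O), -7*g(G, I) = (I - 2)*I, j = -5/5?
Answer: 213616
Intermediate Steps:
j = -1 (j = -5*1/5 = -1)
g(G, I) = -I*(-2 + I)/7 (g(G, I) = -(I - 2)*I/7 = -(-2 + I)*I/7 = -I*(-2 + I)/7)
V(O) = 2*O**2 + O*(2 - O)/7 (V(O) = (O**2 + O*O) + O*(2 - O)/7 = (O**2 + O**2) + O*(2 - O)/7 = 2*O**2 + O*(2 - O)/7)
(V(28) - 788)*(-19*(-16) + 12) = ((1/7)*28*(2 + 13*28) - 788)*(-19*(-16) + 12) = ((1/7)*28*(2 + 364) - 788)*(304 + 12) = ((1/7)*28*366 - 788)*316 = (1464 - 788)*316 = 676*316 = 213616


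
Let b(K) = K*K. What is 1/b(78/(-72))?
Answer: 144/169 ≈ 0.85207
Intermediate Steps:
b(K) = K²
1/b(78/(-72)) = 1/((78/(-72))²) = 1/((78*(-1/72))²) = 1/((-13/12)²) = 1/(169/144) = 144/169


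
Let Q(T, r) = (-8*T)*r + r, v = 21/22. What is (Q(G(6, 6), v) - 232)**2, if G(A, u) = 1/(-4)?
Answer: 25411681/484 ≈ 52504.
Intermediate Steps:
G(A, u) = -1/4
v = 21/22 (v = 21*(1/22) = 21/22 ≈ 0.95455)
Q(T, r) = r - 8*T*r (Q(T, r) = -8*T*r + r = r - 8*T*r)
(Q(G(6, 6), v) - 232)**2 = (21*(1 - 8*(-1/4))/22 - 232)**2 = (21*(1 + 2)/22 - 232)**2 = ((21/22)*3 - 232)**2 = (63/22 - 232)**2 = (-5041/22)**2 = 25411681/484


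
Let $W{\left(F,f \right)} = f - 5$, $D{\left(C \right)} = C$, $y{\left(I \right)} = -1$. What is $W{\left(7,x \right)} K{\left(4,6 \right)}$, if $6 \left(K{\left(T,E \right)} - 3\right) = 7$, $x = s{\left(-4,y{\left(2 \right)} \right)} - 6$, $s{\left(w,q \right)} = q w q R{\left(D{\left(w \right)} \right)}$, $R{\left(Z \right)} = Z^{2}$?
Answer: $- \frac{625}{2} \approx -312.5$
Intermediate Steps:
$s{\left(w,q \right)} = q^{2} w^{3}$ ($s{\left(w,q \right)} = q w q w^{2} = q q w w^{2} = w q^{2} w^{2} = q^{2} w^{3}$)
$x = -70$ ($x = \left(-1\right)^{2} \left(-4\right)^{3} - 6 = 1 \left(-64\right) - 6 = -64 - 6 = -70$)
$K{\left(T,E \right)} = \frac{25}{6}$ ($K{\left(T,E \right)} = 3 + \frac{1}{6} \cdot 7 = 3 + \frac{7}{6} = \frac{25}{6}$)
$W{\left(F,f \right)} = -5 + f$
$W{\left(7,x \right)} K{\left(4,6 \right)} = \left(-5 - 70\right) \frac{25}{6} = \left(-75\right) \frac{25}{6} = - \frac{625}{2}$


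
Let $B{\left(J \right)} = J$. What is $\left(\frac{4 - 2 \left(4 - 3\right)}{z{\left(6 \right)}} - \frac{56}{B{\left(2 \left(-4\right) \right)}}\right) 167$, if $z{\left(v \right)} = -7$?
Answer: $\frac{7849}{7} \approx 1121.3$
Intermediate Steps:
$\left(\frac{4 - 2 \left(4 - 3\right)}{z{\left(6 \right)}} - \frac{56}{B{\left(2 \left(-4\right) \right)}}\right) 167 = \left(\frac{4 - 2 \left(4 - 3\right)}{-7} - \frac{56}{2 \left(-4\right)}\right) 167 = \left(\left(4 - 2\right) \left(- \frac{1}{7}\right) - \frac{56}{-8}\right) 167 = \left(\left(4 - 2\right) \left(- \frac{1}{7}\right) - -7\right) 167 = \left(2 \left(- \frac{1}{7}\right) + 7\right) 167 = \left(- \frac{2}{7} + 7\right) 167 = \frac{47}{7} \cdot 167 = \frac{7849}{7}$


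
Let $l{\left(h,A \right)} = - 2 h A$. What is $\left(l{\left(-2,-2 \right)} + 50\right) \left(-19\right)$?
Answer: $-798$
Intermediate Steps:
$l{\left(h,A \right)} = - 2 A h$
$\left(l{\left(-2,-2 \right)} + 50\right) \left(-19\right) = \left(\left(-2\right) \left(-2\right) \left(-2\right) + 50\right) \left(-19\right) = \left(-8 + 50\right) \left(-19\right) = 42 \left(-19\right) = -798$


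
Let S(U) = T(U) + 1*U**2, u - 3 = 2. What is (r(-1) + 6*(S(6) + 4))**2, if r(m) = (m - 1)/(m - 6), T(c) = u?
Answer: 3579664/49 ≈ 73054.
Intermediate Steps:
u = 5 (u = 3 + 2 = 5)
T(c) = 5
S(U) = 5 + U**2 (S(U) = 5 + 1*U**2 = 5 + U**2)
r(m) = (-1 + m)/(-6 + m)
(r(-1) + 6*(S(6) + 4))**2 = ((-1 - 1)/(-6 - 1) + 6*((5 + 6**2) + 4))**2 = (-2/(-7) + 6*((5 + 36) + 4))**2 = (-1/7*(-2) + 6*(41 + 4))**2 = (2/7 + 6*45)**2 = (2/7 + 270)**2 = (1892/7)**2 = 3579664/49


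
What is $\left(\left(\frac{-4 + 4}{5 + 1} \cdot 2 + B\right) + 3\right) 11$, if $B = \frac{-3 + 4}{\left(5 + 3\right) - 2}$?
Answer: $\frac{209}{6} \approx 34.833$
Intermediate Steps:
$B = \frac{1}{6}$ ($B = 1 \frac{1}{8 - 2} = 1 \cdot \frac{1}{6} = \frac{1}{6} \approx 0.16667$)
$\left(\left(\frac{-4 + 4}{5 + 1} \cdot 2 + B\right) + 3\right) 11 = \left(\left(\frac{-4 + 4}{5 + 1} \cdot 2 + \frac{1}{6}\right) + 3\right) 11 = \left(\left(\frac{0}{6} \cdot 2 + \frac{1}{6}\right) + 3\right) 11 = \left(\left(0 \cdot \frac{1}{6} \cdot 2 + \frac{1}{6}\right) + 3\right) 11 = \left(\left(0 \cdot 2 + \frac{1}{6}\right) + 3\right) 11 = \left(\left(0 + \frac{1}{6}\right) + 3\right) 11 = \left(\frac{1}{6} + 3\right) 11 = \frac{19}{6} \cdot 11 = \frac{209}{6}$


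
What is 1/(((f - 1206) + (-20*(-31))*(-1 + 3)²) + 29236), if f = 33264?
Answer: 1/63774 ≈ 1.5680e-5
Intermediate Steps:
1/(((f - 1206) + (-20*(-31))*(-1 + 3)²) + 29236) = 1/(((33264 - 1206) + (-20*(-31))*(-1 + 3)²) + 29236) = 1/((32058 + 620*2²) + 29236) = 1/((32058 + 620*4) + 29236) = 1/((32058 + 2480) + 29236) = 1/(34538 + 29236) = 1/63774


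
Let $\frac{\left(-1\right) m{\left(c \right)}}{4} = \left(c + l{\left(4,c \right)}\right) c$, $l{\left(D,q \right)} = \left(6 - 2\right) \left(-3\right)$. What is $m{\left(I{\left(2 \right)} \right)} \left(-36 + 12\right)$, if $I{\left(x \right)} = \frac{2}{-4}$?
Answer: $600$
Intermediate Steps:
$I{\left(x \right)} = - \frac{1}{2}$ ($I{\left(x \right)} = 2 \left(- \frac{1}{4}\right) = - \frac{1}{2}$)
$l{\left(D,q \right)} = -12$ ($l{\left(D,q \right)} = 4 \left(-3\right) = -12$)
$m{\left(c \right)} = - 4 c \left(-12 + c\right)$ ($m{\left(c \right)} = - 4 \left(c - 12\right) c = - 4 \left(-12 + c\right) c = - 4 c \left(-12 + c\right)$)
$m{\left(I{\left(2 \right)} \right)} \left(-36 + 12\right) = 4 \left(- \frac{1}{2}\right) \left(12 - - \frac{1}{2}\right) \left(-36 + 12\right) = 4 \left(- \frac{1}{2}\right) \left(12 + \frac{1}{2}\right) \left(-24\right) = 4 \left(- \frac{1}{2}\right) \frac{25}{2} \left(-24\right) = \left(-25\right) \left(-24\right) = 600$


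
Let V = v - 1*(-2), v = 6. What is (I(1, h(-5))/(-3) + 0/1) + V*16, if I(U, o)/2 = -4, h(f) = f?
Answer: 392/3 ≈ 130.67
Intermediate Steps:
I(U, o) = -8 (I(U, o) = 2*(-4) = -8)
V = 8 (V = 6 - 1*(-2) = 6 + 2 = 8)
(I(1, h(-5))/(-3) + 0/1) + V*16 = (-8/(-3) + 0/1) + 8*16 = (-8*(-⅓) + 0*1) + 128 = (8/3 + 0) + 128 = 8/3 + 128 = 392/3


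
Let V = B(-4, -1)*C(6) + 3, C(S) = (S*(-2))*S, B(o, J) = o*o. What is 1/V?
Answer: -1/1149 ≈ -0.00087032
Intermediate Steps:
B(o, J) = o²
C(S) = -2*S² (C(S) = (-2*S)*S = -2*S²)
V = -1149 (V = (-4)²*(-2*6²) + 3 = 16*(-2*36) + 3 = 16*(-72) + 3 = -1152 + 3 = -1149)
1/V = 1/(-1149) = -1/1149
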